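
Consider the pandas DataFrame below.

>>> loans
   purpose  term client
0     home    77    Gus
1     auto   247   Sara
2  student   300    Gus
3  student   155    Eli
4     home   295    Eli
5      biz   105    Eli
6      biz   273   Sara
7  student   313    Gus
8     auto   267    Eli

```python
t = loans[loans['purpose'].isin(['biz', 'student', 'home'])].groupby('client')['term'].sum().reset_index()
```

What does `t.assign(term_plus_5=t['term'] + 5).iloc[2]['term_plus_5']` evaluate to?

filter rows where purpose in ['biz', 'student', 'home']:
   purpose  term client
0     home    77    Gus
2  student   300    Gus
3  student   155    Eli
4     home   295    Eli
5      biz   105    Eli
6      biz   273   Sara
7  student   313    Gus
group by client, sum of term:
client
Eli     555
Gus     690
Sara    273
Name: term, dtype: int64
reset_index():
  client  term
0    Eli   555
1    Gus   690
2   Sara   273
add column term_plus_5 = t['term'] + 5:
  client  term  term_plus_5
0    Eli   555          560
1    Gus   690          695
2   Sara   273          278

278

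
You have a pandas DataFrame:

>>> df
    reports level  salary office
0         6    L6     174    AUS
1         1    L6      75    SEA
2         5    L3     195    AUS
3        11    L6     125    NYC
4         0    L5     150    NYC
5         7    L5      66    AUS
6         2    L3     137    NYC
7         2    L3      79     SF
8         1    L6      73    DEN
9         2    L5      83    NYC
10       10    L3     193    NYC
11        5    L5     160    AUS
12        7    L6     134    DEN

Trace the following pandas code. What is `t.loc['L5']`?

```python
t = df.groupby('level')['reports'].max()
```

7

group by level, max of reports:
level
L3    10
L5     7
L6    11
Name: reports, dtype: int64
The value at index 'L5' is 7.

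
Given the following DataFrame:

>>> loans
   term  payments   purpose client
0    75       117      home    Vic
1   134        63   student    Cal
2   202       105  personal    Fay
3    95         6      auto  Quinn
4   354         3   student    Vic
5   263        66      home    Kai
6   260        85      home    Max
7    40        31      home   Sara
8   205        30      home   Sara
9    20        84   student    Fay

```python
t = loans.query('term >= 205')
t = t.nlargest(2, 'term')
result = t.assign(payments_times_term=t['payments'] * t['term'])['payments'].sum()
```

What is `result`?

filter rows where term >= 205:
   term  payments  purpose client
4   354         3  student    Vic
5   263        66     home    Kai
6   260        85     home    Max
8   205        30     home   Sara
take 2 rows with largest term:
   term  payments  purpose client
4   354         3  student    Vic
5   263        66     home    Kai
add column payments_times_term = t['payments'] * t['term']:
   term  payments  purpose client  payments_times_term
4   354         3  student    Vic                 1062
5   263        66     home    Kai                17358
Hence 69.

69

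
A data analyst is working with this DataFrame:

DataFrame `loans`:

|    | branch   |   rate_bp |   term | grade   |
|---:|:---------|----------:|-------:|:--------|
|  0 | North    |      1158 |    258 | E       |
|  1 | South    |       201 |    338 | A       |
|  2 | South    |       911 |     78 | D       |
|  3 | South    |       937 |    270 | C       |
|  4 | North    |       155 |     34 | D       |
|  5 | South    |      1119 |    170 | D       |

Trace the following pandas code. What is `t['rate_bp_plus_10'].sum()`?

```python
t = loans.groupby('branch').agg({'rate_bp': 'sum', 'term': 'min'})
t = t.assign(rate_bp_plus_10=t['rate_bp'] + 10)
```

group by branch: sum(rate_bp), min(term):
        rate_bp  term
branch               
North      1313    34
South      3168    78
add column rate_bp_plus_10 = t['rate_bp'] + 10:
        rate_bp  term  rate_bp_plus_10
branch                                
North      1313    34             1323
South      3168    78             3178
The sum of column 'rate_bp_plus_10' is 4501.

4501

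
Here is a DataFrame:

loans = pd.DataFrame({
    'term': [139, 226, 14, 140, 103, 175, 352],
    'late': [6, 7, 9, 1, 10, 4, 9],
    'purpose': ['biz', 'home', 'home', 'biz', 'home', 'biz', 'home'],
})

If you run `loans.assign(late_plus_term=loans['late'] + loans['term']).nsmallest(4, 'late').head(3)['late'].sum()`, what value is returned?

11

add column late_plus_term = loans['late'] + loans['term']:
   term  late purpose  late_plus_term
0   139     6     biz             145
1   226     7    home             233
2    14     9    home              23
3   140     1     biz             141
4   103    10    home             113
5   175     4     biz             179
6   352     9    home             361
take 4 rows with smallest late:
   term  late purpose  late_plus_term
3   140     1     biz             141
5   175     4     biz             179
0   139     6     biz             145
1   226     7    home             233
take first 3 rows:
   term  late purpose  late_plus_term
3   140     1     biz             141
5   175     4     biz             179
0   139     6     biz             145
Then the sum of column 'late': 11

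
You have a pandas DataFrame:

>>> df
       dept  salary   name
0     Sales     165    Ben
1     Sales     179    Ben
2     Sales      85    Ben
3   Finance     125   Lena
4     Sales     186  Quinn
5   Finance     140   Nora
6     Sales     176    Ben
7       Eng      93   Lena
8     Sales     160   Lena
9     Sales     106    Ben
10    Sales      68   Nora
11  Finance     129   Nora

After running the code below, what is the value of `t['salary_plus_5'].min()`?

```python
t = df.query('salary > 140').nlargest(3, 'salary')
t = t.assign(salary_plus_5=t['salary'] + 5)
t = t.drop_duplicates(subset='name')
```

184

filter rows where salary > 140:
    dept  salary   name
0  Sales     165    Ben
1  Sales     179    Ben
4  Sales     186  Quinn
6  Sales     176    Ben
8  Sales     160   Lena
take 3 rows with largest salary:
    dept  salary   name
4  Sales     186  Quinn
1  Sales     179    Ben
6  Sales     176    Ben
add column salary_plus_5 = t['salary'] + 5:
    dept  salary   name  salary_plus_5
4  Sales     186  Quinn            191
1  Sales     179    Ben            184
6  Sales     176    Ben            181
drop duplicate name (keep=first):
    dept  salary   name  salary_plus_5
4  Sales     186  Quinn            191
1  Sales     179    Ben            184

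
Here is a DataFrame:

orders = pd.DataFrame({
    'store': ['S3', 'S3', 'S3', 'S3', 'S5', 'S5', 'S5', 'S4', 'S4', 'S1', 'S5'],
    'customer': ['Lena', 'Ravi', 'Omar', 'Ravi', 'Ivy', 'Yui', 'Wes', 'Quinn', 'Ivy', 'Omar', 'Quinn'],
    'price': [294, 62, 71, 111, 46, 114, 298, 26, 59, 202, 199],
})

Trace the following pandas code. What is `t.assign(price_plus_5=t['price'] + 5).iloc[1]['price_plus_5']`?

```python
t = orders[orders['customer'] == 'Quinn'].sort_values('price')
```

204

filter rows where customer == 'Quinn':
   store customer  price
7     S4    Quinn     26
10    S5    Quinn    199
sort by price:
   store customer  price
7     S4    Quinn     26
10    S5    Quinn    199
add column price_plus_5 = t['price'] + 5:
   store customer  price  price_plus_5
7     S4    Quinn     26            31
10    S5    Quinn    199           204
value at position 1, column 'price_plus_5' → 204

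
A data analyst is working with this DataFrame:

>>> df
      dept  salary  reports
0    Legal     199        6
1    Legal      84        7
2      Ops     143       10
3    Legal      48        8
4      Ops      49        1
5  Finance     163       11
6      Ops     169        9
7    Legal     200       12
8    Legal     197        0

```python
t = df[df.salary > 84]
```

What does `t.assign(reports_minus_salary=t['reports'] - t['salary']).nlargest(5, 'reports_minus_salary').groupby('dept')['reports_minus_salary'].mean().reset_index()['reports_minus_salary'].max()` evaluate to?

-146.5

filter rows where salary > 84:
      dept  salary  reports
0    Legal     199        6
2      Ops     143       10
5  Finance     163       11
6      Ops     169        9
7    Legal     200       12
8    Legal     197        0
add column reports_minus_salary = t['reports'] - t['salary']:
      dept  salary  reports  reports_minus_salary
0    Legal     199        6                  -193
2      Ops     143       10                  -133
5  Finance     163       11                  -152
6      Ops     169        9                  -160
7    Legal     200       12                  -188
8    Legal     197        0                  -197
take 5 rows with largest reports_minus_salary:
      dept  salary  reports  reports_minus_salary
2      Ops     143       10                  -133
5  Finance     163       11                  -152
6      Ops     169        9                  -160
7    Legal     200       12                  -188
0    Legal     199        6                  -193
group by dept, mean of reports_minus_salary:
dept
Finance   -152.0
Legal     -190.5
Ops       -146.5
Name: reports_minus_salary, dtype: float64
reset_index():
      dept  reports_minus_salary
0  Finance                -152.0
1    Legal                -190.5
2      Ops                -146.5
max of column 'reports_minus_salary' → -146.5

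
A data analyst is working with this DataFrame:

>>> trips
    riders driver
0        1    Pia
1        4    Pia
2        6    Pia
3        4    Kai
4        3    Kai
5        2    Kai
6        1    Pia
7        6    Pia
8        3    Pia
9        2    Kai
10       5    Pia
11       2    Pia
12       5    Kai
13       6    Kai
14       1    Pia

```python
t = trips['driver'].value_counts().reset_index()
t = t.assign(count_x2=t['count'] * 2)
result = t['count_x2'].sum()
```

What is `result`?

30

value_counts of driver:
driver
Pia    9
Kai    6
Name: count, dtype: int64
reset_index():
  driver  count
0    Pia      9
1    Kai      6
add column count_x2 = t['count'] * 2:
  driver  count  count_x2
0    Pia      9        18
1    Kai      6        12
So sum() = 30.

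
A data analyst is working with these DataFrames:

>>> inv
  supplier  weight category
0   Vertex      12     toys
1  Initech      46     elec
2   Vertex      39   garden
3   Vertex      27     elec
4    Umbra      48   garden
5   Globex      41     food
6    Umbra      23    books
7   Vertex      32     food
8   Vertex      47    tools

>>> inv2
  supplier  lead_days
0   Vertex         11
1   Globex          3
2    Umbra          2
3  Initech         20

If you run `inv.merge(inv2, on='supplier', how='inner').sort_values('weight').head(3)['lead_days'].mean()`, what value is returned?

8.0

merge on 'supplier' (how='inner') → 9 rows:
  supplier  weight category  lead_days
0   Vertex      12     toys         11
1  Initech      46     elec         20
2   Vertex      39   garden         11
3   Vertex      27     elec         11
4    Umbra      48   garden          2
5   Globex      41     food          3
6    Umbra      23    books          2
7   Vertex      32     food         11
8   Vertex      47    tools         11
sort by weight:
  supplier  weight category  lead_days
0   Vertex      12     toys         11
6    Umbra      23    books          2
3   Vertex      27     elec         11
7   Vertex      32     food         11
2   Vertex      39   garden         11
5   Globex      41     food          3
1  Initech      46     elec         20
8   Vertex      47    tools         11
4    Umbra      48   garden          2
take first 3 rows:
  supplier  weight category  lead_days
0   Vertex      12     toys         11
6    Umbra      23    books          2
3   Vertex      27     elec         11
Then the mean of column 'lead_days': 8.0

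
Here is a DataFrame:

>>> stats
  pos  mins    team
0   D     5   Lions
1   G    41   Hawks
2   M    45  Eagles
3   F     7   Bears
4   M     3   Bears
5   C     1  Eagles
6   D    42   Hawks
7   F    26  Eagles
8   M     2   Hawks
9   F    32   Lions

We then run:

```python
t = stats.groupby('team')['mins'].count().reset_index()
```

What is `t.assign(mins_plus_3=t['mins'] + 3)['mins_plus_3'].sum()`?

22

group by team, count of mins:
team
Bears     2
Eagles    3
Hawks     3
Lions     2
Name: mins, dtype: int64
reset_index():
     team  mins
0   Bears     2
1  Eagles     3
2   Hawks     3
3   Lions     2
add column mins_plus_3 = t['mins'] + 3:
     team  mins  mins_plus_3
0   Bears     2            5
1  Eagles     3            6
2   Hawks     3            6
3   Lions     2            5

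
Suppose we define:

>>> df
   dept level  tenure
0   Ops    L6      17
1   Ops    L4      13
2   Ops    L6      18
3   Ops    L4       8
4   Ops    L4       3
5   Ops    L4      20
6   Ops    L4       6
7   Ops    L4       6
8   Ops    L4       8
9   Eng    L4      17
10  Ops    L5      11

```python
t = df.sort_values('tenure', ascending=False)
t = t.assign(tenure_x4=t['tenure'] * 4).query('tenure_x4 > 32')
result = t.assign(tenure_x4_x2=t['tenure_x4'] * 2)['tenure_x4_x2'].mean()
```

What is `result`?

128.0

sort by tenure descending:
   dept level  tenure
5   Ops    L4      20
2   Ops    L6      18
0   Ops    L6      17
9   Eng    L4      17
1   Ops    L4      13
10  Ops    L5      11
3   Ops    L4       8
8   Ops    L4       8
6   Ops    L4       6
7   Ops    L4       6
4   Ops    L4       3
add column tenure_x4 = t['tenure'] * 4:
   dept level  tenure  tenure_x4
5   Ops    L4      20         80
2   Ops    L6      18         72
0   Ops    L6      17         68
9   Eng    L4      17         68
1   Ops    L4      13         52
10  Ops    L5      11         44
3   Ops    L4       8         32
8   Ops    L4       8         32
6   Ops    L4       6         24
7   Ops    L4       6         24
4   Ops    L4       3         12
filter rows where tenure_x4 > 32:
   dept level  tenure  tenure_x4
5   Ops    L4      20         80
2   Ops    L6      18         72
0   Ops    L6      17         68
9   Eng    L4      17         68
1   Ops    L4      13         52
10  Ops    L5      11         44
add column tenure_x4_x2 = t['tenure_x4'] * 2:
   dept level  tenure  tenure_x4  tenure_x4_x2
5   Ops    L4      20         80           160
2   Ops    L6      18         72           144
0   Ops    L6      17         68           136
9   Eng    L4      17         68           136
1   Ops    L4      13         52           104
10  Ops    L5      11         44            88
Hence 128.0.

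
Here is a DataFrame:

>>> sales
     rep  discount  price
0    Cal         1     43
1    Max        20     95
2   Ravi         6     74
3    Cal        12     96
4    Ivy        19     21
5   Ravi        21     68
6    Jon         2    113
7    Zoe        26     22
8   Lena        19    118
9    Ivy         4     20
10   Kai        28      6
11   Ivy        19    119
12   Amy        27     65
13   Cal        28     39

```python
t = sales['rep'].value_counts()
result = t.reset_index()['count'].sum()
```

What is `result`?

14

value_counts of rep:
rep
Cal     3
Ivy     3
Ravi    2
Max     1
Jon     1
Zoe     1
Lena    1
Kai     1
Amy     1
Name: count, dtype: int64
reset_index():
    rep  count
0   Cal      3
1   Ivy      3
2  Ravi      2
3   Max      1
4   Jon      1
5   Zoe      1
6  Lena      1
7   Kai      1
8   Amy      1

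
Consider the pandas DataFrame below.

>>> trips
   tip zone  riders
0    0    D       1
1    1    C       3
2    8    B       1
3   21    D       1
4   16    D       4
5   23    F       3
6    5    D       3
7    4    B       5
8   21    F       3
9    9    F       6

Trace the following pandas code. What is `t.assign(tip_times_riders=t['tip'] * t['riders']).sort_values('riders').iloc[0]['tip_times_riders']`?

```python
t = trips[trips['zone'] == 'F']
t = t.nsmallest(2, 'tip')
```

filter rows where zone == 'F':
   tip zone  riders
5   23    F       3
8   21    F       3
9    9    F       6
take 2 rows with smallest tip:
   tip zone  riders
9    9    F       6
8   21    F       3
add column tip_times_riders = t['tip'] * t['riders']:
   tip zone  riders  tip_times_riders
9    9    F       6                54
8   21    F       3                63
sort by riders:
   tip zone  riders  tip_times_riders
8   21    F       3                63
9    9    F       6                54
Then the value at position 0, column 'tip_times_riders': 63

63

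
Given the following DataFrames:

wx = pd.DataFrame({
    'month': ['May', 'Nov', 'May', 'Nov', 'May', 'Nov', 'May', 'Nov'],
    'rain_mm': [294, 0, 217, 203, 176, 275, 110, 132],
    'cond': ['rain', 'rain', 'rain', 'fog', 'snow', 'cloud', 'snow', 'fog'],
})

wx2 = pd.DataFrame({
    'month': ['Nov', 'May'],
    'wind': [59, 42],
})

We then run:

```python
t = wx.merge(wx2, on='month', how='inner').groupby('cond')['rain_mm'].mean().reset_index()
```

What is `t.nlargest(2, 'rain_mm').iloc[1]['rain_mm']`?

merge on 'month' (how='inner') → 8 rows:
  month  rain_mm   cond  wind
0   May      294   rain    42
1   Nov        0   rain    59
2   May      217   rain    42
3   Nov      203    fog    59
4   May      176   snow    42
5   Nov      275  cloud    59
6   May      110   snow    42
7   Nov      132    fog    59
group by cond, mean of rain_mm:
cond
cloud    275.000000
fog      167.500000
rain     170.333333
snow     143.000000
Name: rain_mm, dtype: float64
reset_index():
    cond     rain_mm
0  cloud  275.000000
1    fog  167.500000
2   rain  170.333333
3   snow  143.000000
take 2 rows with largest rain_mm:
    cond     rain_mm
0  cloud  275.000000
2   rain  170.333333
Then the value at position 1, column 'rain_mm': 170.333333333

170.333333333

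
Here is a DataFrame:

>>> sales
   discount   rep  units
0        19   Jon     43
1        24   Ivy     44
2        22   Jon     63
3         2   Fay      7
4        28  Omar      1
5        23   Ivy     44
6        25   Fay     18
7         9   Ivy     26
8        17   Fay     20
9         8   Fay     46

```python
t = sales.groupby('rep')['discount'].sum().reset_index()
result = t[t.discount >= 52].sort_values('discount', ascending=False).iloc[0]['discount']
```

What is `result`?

56

group by rep, sum of discount:
rep
Fay     52
Ivy     56
Jon     41
Omar    28
Name: discount, dtype: int64
reset_index():
    rep  discount
0   Fay        52
1   Ivy        56
2   Jon        41
3  Omar        28
filter rows where discount >= 52:
   rep  discount
0  Fay        52
1  Ivy        56
sort by discount descending:
   rep  discount
1  Ivy        56
0  Fay        52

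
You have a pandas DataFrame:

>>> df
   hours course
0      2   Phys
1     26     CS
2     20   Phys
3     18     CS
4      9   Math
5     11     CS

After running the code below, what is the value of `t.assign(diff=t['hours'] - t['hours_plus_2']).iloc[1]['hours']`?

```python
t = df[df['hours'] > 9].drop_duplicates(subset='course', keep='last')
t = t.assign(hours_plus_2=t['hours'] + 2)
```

filter rows where hours > 9:
   hours course
1     26     CS
2     20   Phys
3     18     CS
5     11     CS
drop duplicate course (keep=last):
   hours course
2     20   Phys
5     11     CS
add column hours_plus_2 = t['hours'] + 2:
   hours course  hours_plus_2
2     20   Phys            22
5     11     CS            13
add column diff = t['hours'] - t['hours_plus_2']:
   hours course  hours_plus_2  diff
2     20   Phys            22    -2
5     11     CS            13    -2
value at position 1, column 'hours' → 11

11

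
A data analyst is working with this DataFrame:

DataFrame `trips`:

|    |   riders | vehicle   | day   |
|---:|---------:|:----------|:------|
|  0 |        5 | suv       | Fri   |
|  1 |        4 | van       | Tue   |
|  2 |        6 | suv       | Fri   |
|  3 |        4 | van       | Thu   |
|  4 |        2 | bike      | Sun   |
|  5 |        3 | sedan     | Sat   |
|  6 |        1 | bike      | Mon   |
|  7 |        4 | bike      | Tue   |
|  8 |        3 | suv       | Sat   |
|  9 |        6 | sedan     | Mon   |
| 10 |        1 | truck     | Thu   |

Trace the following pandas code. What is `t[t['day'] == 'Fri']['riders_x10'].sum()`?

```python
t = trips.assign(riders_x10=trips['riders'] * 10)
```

110

add column riders_x10 = trips['riders'] * 10:
    riders vehicle  day  riders_x10
0        5     suv  Fri          50
1        4     van  Tue          40
2        6     suv  Fri          60
3        4     van  Thu          40
4        2    bike  Sun          20
5        3   sedan  Sat          30
6        1    bike  Mon          10
7        4    bike  Tue          40
8        3     suv  Sat          30
9        6   sedan  Mon          60
10       1   truck  Thu          10
filter rows where day == 'Fri':
   riders vehicle  day  riders_x10
0       5     suv  Fri          50
2       6     suv  Fri          60
Reading off the sum of column 'riders_x10', we get 110.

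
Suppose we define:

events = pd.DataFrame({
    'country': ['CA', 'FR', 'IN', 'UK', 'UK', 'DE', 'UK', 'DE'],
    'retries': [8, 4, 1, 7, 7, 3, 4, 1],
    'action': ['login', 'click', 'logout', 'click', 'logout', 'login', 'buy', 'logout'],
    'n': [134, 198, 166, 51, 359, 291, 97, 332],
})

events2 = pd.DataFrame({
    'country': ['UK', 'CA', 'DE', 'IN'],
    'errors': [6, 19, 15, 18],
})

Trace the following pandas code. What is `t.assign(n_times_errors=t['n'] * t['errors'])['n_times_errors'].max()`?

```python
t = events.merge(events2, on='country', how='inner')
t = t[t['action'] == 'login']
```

4365

merge on 'country' (how='inner') → 7 rows:
  country  retries  action    n  errors
0      CA        8   login  134      19
1      IN        1  logout  166      18
2      UK        7   click   51       6
3      UK        7  logout  359       6
4      DE        3   login  291      15
5      UK        4     buy   97       6
6      DE        1  logout  332      15
filter rows where action == 'login':
  country  retries action    n  errors
0      CA        8  login  134      19
4      DE        3  login  291      15
add column n_times_errors = t['n'] * t['errors']:
  country  retries action    n  errors  n_times_errors
0      CA        8  login  134      19            2546
4      DE        3  login  291      15            4365
The max of column 'n_times_errors' is 4365.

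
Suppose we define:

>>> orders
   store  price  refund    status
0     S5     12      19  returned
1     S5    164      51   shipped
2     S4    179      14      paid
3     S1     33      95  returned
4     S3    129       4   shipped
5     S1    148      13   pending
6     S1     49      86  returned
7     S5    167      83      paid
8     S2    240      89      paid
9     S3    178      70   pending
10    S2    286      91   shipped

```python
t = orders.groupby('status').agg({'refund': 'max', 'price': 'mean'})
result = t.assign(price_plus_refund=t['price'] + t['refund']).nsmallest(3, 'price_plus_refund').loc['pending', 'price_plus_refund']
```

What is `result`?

group by status: max(refund), mean(price):
          refund       price
status                      
paid          89  195.333333
pending       70  163.000000
returned      95   31.333333
shipped       91  193.000000
add column price_plus_refund = t['price'] + t['refund']:
          refund       price  price_plus_refund
status                                         
paid          89  195.333333         284.333333
pending       70  163.000000         233.000000
returned      95   31.333333         126.333333
shipped       91  193.000000         284.000000
take 3 rows with smallest price_plus_refund:
          refund       price  price_plus_refund
status                                         
returned      95   31.333333         126.333333
pending       70  163.000000         233.000000
shipped       91  193.000000         284.000000

233.0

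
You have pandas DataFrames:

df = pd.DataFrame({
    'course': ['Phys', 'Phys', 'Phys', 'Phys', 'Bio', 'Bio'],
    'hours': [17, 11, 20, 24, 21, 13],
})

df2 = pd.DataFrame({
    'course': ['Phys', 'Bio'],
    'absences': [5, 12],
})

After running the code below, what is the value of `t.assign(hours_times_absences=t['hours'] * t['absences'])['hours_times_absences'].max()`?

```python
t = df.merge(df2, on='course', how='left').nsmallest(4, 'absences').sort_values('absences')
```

120

merge on 'course' (how='left') → 6 rows:
  course  hours  absences
0   Phys     17         5
1   Phys     11         5
2   Phys     20         5
3   Phys     24         5
4    Bio     21        12
5    Bio     13        12
take 4 rows with smallest absences:
  course  hours  absences
0   Phys     17         5
1   Phys     11         5
2   Phys     20         5
3   Phys     24         5
sort by absences:
  course  hours  absences
0   Phys     17         5
1   Phys     11         5
2   Phys     20         5
3   Phys     24         5
add column hours_times_absences = t['hours'] * t['absences']:
  course  hours  absences  hours_times_absences
0   Phys     17         5                    85
1   Phys     11         5                    55
2   Phys     20         5                   100
3   Phys     24         5                   120
The max of column 'hours_times_absences' is 120.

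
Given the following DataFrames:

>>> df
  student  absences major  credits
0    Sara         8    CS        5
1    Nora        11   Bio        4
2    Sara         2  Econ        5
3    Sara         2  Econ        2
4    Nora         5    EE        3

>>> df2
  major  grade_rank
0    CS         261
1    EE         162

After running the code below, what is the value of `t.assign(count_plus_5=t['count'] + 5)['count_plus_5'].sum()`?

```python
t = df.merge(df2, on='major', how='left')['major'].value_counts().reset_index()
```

merge on 'major' (how='left') → 5 rows:
  student  absences major  credits  grade_rank
0    Sara         8    CS        5       261.0
1    Nora        11   Bio        4         NaN
2    Sara         2  Econ        5         NaN
3    Sara         2  Econ        2         NaN
4    Nora         5    EE        3       162.0
value_counts of major:
major
Econ    2
CS      1
Bio     1
EE      1
Name: count, dtype: int64
reset_index():
  major  count
0  Econ      2
1    CS      1
2   Bio      1
3    EE      1
add column count_plus_5 = t['count'] + 5:
  major  count  count_plus_5
0  Econ      2             7
1    CS      1             6
2   Bio      1             6
3    EE      1             6

25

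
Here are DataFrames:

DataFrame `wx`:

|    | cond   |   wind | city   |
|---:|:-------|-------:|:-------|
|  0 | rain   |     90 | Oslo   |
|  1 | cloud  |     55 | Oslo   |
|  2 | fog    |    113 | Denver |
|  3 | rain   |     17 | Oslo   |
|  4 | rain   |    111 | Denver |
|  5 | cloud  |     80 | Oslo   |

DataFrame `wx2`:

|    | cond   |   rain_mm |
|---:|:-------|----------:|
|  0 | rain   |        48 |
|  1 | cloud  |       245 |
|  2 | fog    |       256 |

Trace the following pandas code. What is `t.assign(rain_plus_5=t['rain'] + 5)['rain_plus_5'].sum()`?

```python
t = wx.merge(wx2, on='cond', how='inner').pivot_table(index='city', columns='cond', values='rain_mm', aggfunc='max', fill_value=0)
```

merge on 'cond' (how='inner') → 6 rows:
    cond  wind    city  rain_mm
0   rain    90    Oslo       48
1  cloud    55    Oslo      245
2    fog   113  Denver      256
3   rain    17    Oslo       48
4   rain   111  Denver       48
5  cloud    80    Oslo      245
pivot: rows=city, cols=cond, max(rain_mm):
cond    cloud  fog  rain
city                    
Denver      0  256    48
Oslo      245    0    48
add column rain_plus_5 = t['rain'] + 5:
cond    cloud  fog  rain  rain_plus_5
city                                 
Denver      0  256    48           53
Oslo      245    0    48           53

106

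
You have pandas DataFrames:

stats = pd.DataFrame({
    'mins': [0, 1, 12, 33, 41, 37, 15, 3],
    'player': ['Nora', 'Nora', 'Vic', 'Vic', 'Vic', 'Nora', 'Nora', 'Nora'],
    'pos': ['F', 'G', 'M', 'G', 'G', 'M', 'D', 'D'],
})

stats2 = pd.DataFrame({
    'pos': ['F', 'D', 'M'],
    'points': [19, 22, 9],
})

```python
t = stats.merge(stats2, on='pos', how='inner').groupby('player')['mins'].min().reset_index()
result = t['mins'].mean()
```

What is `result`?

6.0

merge on 'pos' (how='inner') → 5 rows:
   mins player pos  points
0     0   Nora   F      19
1    12    Vic   M       9
2    37   Nora   M       9
3    15   Nora   D      22
4     3   Nora   D      22
group by player, min of mins:
player
Nora     0
Vic     12
Name: mins, dtype: int64
reset_index():
  player  mins
0   Nora     0
1    Vic    12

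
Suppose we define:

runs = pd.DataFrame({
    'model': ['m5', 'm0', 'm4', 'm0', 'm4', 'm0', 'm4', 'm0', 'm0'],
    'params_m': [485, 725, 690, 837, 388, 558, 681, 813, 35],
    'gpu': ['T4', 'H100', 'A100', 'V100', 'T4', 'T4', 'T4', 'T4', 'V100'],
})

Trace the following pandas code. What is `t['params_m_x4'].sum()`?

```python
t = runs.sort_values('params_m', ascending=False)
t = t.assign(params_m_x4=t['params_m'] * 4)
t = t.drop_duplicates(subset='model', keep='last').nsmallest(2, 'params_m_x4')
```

sort by params_m descending:
  model  params_m   gpu
3    m0       837  V100
7    m0       813    T4
1    m0       725  H100
2    m4       690  A100
6    m4       681    T4
5    m0       558    T4
0    m5       485    T4
4    m4       388    T4
8    m0        35  V100
add column params_m_x4 = t['params_m'] * 4:
  model  params_m   gpu  params_m_x4
3    m0       837  V100         3348
7    m0       813    T4         3252
1    m0       725  H100         2900
2    m4       690  A100         2760
6    m4       681    T4         2724
5    m0       558    T4         2232
0    m5       485    T4         1940
4    m4       388    T4         1552
8    m0        35  V100          140
drop duplicate model (keep=last):
  model  params_m   gpu  params_m_x4
0    m5       485    T4         1940
4    m4       388    T4         1552
8    m0        35  V100          140
take 2 rows with smallest params_m_x4:
  model  params_m   gpu  params_m_x4
8    m0        35  V100          140
4    m4       388    T4         1552

1692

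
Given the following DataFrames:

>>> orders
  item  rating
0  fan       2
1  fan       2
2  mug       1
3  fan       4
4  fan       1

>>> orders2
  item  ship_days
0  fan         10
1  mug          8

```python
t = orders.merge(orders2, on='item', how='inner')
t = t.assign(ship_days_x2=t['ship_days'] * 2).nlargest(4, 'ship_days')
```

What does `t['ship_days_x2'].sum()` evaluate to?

80

merge on 'item' (how='inner') → 5 rows:
  item  rating  ship_days
0  fan       2         10
1  fan       2         10
2  mug       1          8
3  fan       4         10
4  fan       1         10
add column ship_days_x2 = t['ship_days'] * 2:
  item  rating  ship_days  ship_days_x2
0  fan       2         10            20
1  fan       2         10            20
2  mug       1          8            16
3  fan       4         10            20
4  fan       1         10            20
take 4 rows with largest ship_days:
  item  rating  ship_days  ship_days_x2
0  fan       2         10            20
1  fan       2         10            20
3  fan       4         10            20
4  fan       1         10            20
sum of column 'ship_days_x2' → 80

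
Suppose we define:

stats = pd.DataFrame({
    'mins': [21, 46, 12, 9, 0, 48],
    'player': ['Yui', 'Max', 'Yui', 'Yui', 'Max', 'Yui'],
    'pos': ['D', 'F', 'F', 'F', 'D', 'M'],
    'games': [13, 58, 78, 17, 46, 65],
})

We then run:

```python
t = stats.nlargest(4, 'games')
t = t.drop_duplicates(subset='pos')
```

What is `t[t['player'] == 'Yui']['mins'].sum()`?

take 4 rows with largest games:
   mins player pos  games
2    12    Yui   F     78
5    48    Yui   M     65
1    46    Max   F     58
4     0    Max   D     46
drop duplicate pos (keep=first):
   mins player pos  games
2    12    Yui   F     78
5    48    Yui   M     65
4     0    Max   D     46
filter rows where player == 'Yui':
   mins player pos  games
2    12    Yui   F     78
5    48    Yui   M     65
The sum of column 'mins' is 60.

60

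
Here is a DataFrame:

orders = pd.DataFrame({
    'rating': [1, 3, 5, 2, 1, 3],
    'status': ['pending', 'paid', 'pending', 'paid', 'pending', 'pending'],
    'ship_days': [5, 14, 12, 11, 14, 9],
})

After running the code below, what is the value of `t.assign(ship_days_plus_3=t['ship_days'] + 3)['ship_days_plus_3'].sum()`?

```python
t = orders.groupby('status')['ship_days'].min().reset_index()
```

22

group by status, min of ship_days:
status
paid       11
pending     5
Name: ship_days, dtype: int64
reset_index():
    status  ship_days
0     paid         11
1  pending          5
add column ship_days_plus_3 = t['ship_days'] + 3:
    status  ship_days  ship_days_plus_3
0     paid         11                14
1  pending          5                 8
Hence 22.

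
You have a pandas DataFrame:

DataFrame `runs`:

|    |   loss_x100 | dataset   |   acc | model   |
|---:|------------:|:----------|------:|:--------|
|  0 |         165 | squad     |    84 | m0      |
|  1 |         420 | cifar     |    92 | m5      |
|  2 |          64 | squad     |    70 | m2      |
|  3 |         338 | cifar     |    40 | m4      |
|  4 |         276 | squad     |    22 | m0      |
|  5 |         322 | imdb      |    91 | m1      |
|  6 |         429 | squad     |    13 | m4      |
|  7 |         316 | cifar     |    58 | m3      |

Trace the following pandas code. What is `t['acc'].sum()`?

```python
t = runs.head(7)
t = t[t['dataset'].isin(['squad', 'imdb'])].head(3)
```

take first 7 rows:
   loss_x100 dataset  acc model
0        165   squad   84    m0
1        420   cifar   92    m5
2         64   squad   70    m2
3        338   cifar   40    m4
4        276   squad   22    m0
5        322    imdb   91    m1
6        429   squad   13    m4
filter rows where dataset in ['squad', 'imdb']:
   loss_x100 dataset  acc model
0        165   squad   84    m0
2         64   squad   70    m2
4        276   squad   22    m0
5        322    imdb   91    m1
6        429   squad   13    m4
take first 3 rows:
   loss_x100 dataset  acc model
0        165   squad   84    m0
2         64   squad   70    m2
4        276   squad   22    m0

176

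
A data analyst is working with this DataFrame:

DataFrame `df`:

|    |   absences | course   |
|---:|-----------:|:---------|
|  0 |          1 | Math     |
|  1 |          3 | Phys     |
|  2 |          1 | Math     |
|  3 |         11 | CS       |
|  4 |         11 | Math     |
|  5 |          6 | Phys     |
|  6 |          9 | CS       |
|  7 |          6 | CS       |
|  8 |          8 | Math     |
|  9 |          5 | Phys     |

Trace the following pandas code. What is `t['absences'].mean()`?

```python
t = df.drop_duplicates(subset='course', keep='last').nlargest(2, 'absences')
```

7.0

drop duplicate course (keep=last):
   absences course
7         6     CS
8         8   Math
9         5   Phys
take 2 rows with largest absences:
   absences course
8         8   Math
7         6     CS
The mean of column 'absences' is 7.0.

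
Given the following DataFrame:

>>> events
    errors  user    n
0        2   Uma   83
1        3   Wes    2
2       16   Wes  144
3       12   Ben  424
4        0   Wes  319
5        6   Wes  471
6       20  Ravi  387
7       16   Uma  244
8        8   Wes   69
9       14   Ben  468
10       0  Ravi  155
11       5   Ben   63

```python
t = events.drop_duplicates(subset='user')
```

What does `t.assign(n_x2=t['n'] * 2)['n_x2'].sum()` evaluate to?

drop duplicate user (keep=first):
   errors  user    n
0       2   Uma   83
1       3   Wes    2
3      12   Ben  424
6      20  Ravi  387
add column n_x2 = t['n'] * 2:
   errors  user    n  n_x2
0       2   Uma   83   166
1       3   Wes    2     4
3      12   Ben  424   848
6      20  Ravi  387   774
sum of column 'n_x2' → 1792

1792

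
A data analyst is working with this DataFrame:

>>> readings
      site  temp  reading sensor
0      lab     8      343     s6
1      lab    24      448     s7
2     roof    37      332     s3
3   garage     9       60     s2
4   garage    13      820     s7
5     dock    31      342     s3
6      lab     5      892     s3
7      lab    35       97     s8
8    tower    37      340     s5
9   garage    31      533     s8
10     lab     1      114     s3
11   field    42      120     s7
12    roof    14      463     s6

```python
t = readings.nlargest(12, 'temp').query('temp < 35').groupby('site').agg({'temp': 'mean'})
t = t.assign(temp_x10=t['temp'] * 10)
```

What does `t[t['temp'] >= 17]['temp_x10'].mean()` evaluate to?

243.333333333

take 12 rows with largest temp:
      site  temp  reading sensor
11   field    42      120     s7
2     roof    37      332     s3
8    tower    37      340     s5
7      lab    35       97     s8
5     dock    31      342     s3
9   garage    31      533     s8
1      lab    24      448     s7
12    roof    14      463     s6
4   garage    13      820     s7
3   garage     9       60     s2
0      lab     8      343     s6
6      lab     5      892     s3
filter rows where temp < 35:
      site  temp  reading sensor
5     dock    31      342     s3
9   garage    31      533     s8
1      lab    24      448     s7
12    roof    14      463     s6
4   garage    13      820     s7
3   garage     9       60     s2
0      lab     8      343     s6
6      lab     5      892     s3
group by site, mean of temp:
             temp
site             
dock    31.000000
garage  17.666667
lab     12.333333
roof    14.000000
add column temp_x10 = t['temp'] * 10:
             temp    temp_x10
site                         
dock    31.000000  310.000000
garage  17.666667  176.666667
lab     12.333333  123.333333
roof    14.000000  140.000000
filter rows where temp >= 17:
             temp    temp_x10
site                         
dock    31.000000  310.000000
garage  17.666667  176.666667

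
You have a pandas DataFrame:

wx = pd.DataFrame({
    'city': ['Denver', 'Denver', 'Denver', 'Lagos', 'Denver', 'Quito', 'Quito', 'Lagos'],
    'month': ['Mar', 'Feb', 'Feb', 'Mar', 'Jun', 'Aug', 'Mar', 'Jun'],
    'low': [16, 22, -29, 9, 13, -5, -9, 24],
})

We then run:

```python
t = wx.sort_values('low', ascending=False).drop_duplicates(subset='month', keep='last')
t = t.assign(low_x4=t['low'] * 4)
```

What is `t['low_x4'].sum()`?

sort by low descending:
     city month  low
7   Lagos   Jun   24
1  Denver   Feb   22
0  Denver   Mar   16
4  Denver   Jun   13
3   Lagos   Mar    9
5   Quito   Aug   -5
6   Quito   Mar   -9
2  Denver   Feb  -29
drop duplicate month (keep=last):
     city month  low
4  Denver   Jun   13
5   Quito   Aug   -5
6   Quito   Mar   -9
2  Denver   Feb  -29
add column low_x4 = t['low'] * 4:
     city month  low  low_x4
4  Denver   Jun   13      52
5   Quito   Aug   -5     -20
6   Quito   Mar   -9     -36
2  Denver   Feb  -29    -116
Finally, sum of column 'low_x4' = -120.

-120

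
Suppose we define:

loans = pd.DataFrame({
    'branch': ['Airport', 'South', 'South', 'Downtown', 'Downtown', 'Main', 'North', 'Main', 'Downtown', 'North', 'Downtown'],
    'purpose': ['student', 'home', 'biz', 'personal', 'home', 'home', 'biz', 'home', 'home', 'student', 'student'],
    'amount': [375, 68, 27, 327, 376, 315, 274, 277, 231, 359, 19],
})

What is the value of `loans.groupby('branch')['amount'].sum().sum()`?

group by branch, sum of amount:
branch
Airport     375
Downtown    953
Main        592
North       633
South        95
Name: amount, dtype: int64
Reading off the sum of the resulting series, we get 2648.

2648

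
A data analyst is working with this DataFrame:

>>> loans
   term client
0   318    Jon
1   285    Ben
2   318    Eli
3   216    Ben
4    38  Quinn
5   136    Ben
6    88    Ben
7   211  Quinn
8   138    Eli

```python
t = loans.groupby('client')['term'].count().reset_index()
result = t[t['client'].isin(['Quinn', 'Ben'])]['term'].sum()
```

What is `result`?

group by client, count of term:
client
Ben      4
Eli      2
Jon      1
Quinn    2
Name: term, dtype: int64
reset_index():
  client  term
0    Ben     4
1    Eli     2
2    Jon     1
3  Quinn     2
filter rows where client in ['Quinn', 'Ben']:
  client  term
0    Ben     4
3  Quinn     2
Taking the sum of column 'term' gives 6.

6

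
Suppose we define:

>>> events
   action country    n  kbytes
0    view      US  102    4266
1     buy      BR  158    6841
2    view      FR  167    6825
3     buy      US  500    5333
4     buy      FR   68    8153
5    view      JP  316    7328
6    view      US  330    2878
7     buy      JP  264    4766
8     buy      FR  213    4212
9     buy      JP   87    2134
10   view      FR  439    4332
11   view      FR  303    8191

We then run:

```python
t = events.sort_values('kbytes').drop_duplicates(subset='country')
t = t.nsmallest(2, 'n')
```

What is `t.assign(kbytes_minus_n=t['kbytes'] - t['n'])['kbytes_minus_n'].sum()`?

8730

sort by kbytes:
   action country    n  kbytes
9     buy      JP   87    2134
6    view      US  330    2878
8     buy      FR  213    4212
0    view      US  102    4266
10   view      FR  439    4332
7     buy      JP  264    4766
3     buy      US  500    5333
2    view      FR  167    6825
1     buy      BR  158    6841
5    view      JP  316    7328
4     buy      FR   68    8153
11   view      FR  303    8191
drop duplicate country (keep=first):
  action country    n  kbytes
9    buy      JP   87    2134
6   view      US  330    2878
8    buy      FR  213    4212
1    buy      BR  158    6841
take 2 rows with smallest n:
  action country    n  kbytes
9    buy      JP   87    2134
1    buy      BR  158    6841
add column kbytes_minus_n = t['kbytes'] - t['n']:
  action country    n  kbytes  kbytes_minus_n
9    buy      JP   87    2134            2047
1    buy      BR  158    6841            6683
Hence 8730.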